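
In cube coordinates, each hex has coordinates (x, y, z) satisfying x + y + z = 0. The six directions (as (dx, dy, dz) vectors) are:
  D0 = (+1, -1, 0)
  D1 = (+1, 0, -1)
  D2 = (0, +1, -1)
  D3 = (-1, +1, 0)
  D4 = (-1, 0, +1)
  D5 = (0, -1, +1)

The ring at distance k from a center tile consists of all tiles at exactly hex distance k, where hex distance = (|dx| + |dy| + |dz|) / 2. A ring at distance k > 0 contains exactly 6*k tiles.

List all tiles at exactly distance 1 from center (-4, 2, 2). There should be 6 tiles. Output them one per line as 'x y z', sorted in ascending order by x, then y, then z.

Answer: -5 2 3
-5 3 2
-4 1 3
-4 3 1
-3 1 2
-3 2 1

Derivation:
Walk ring at distance 1 from (-4, 2, 2):
Start at center + D4*1 = (-5, 2, 3)
  hex 0: (-5, 2, 3)
  hex 1: (-4, 1, 3)
  hex 2: (-3, 1, 2)
  hex 3: (-3, 2, 1)
  hex 4: (-4, 3, 1)
  hex 5: (-5, 3, 2)
Sorted: 6 hexes.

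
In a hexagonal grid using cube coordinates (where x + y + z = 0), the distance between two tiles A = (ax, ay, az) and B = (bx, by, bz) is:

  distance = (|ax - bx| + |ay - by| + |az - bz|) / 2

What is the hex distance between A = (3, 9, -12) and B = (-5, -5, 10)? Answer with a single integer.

|ax - bx| = |3 - (-5)| = 8
|ay - by| = |9 - (-5)| = 14
|az - bz| = |-12 - 10| = 22
distance = (8 + 14 + 22) / 2 = 44 / 2 = 22

Answer: 22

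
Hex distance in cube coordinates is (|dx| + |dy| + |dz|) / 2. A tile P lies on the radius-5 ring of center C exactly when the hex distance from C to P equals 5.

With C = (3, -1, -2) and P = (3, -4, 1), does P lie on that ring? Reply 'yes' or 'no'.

|px - cx| = |3 - 3| = 0
|py - cy| = |-4 - (-1)| = 3
|pz - cz| = |1 - (-2)| = 3
distance = (0+3+3)/2 = 6/2 = 3
radius = 5; distance != radius -> no

Answer: no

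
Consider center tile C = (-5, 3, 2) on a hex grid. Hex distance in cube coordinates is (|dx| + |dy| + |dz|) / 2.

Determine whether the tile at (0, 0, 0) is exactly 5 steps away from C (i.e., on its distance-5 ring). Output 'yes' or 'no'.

Answer: yes

Derivation:
|px - cx| = |0 - (-5)| = 5
|py - cy| = |0 - 3| = 3
|pz - cz| = |0 - 2| = 2
distance = (5+3+2)/2 = 10/2 = 5
radius = 5; distance == radius -> yes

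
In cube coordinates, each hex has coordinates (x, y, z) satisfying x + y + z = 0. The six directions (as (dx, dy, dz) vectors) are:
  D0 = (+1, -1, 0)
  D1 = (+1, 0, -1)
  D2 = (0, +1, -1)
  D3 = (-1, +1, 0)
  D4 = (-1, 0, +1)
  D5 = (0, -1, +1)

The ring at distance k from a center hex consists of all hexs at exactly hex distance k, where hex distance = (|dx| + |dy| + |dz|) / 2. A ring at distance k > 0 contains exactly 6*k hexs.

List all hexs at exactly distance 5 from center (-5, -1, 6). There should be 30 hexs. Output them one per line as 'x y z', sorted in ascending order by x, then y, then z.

Walk ring at distance 5 from (-5, -1, 6):
Start at center + D4*5 = (-10, -1, 11)
  hex 0: (-10, -1, 11)
  hex 1: (-9, -2, 11)
  hex 2: (-8, -3, 11)
  hex 3: (-7, -4, 11)
  hex 4: (-6, -5, 11)
  hex 5: (-5, -6, 11)
  hex 6: (-4, -6, 10)
  hex 7: (-3, -6, 9)
  hex 8: (-2, -6, 8)
  hex 9: (-1, -6, 7)
  hex 10: (0, -6, 6)
  hex 11: (0, -5, 5)
  hex 12: (0, -4, 4)
  hex 13: (0, -3, 3)
  hex 14: (0, -2, 2)
  hex 15: (0, -1, 1)
  hex 16: (-1, 0, 1)
  hex 17: (-2, 1, 1)
  hex 18: (-3, 2, 1)
  hex 19: (-4, 3, 1)
  hex 20: (-5, 4, 1)
  hex 21: (-6, 4, 2)
  hex 22: (-7, 4, 3)
  hex 23: (-8, 4, 4)
  hex 24: (-9, 4, 5)
  hex 25: (-10, 4, 6)
  hex 26: (-10, 3, 7)
  hex 27: (-10, 2, 8)
  hex 28: (-10, 1, 9)
  hex 29: (-10, 0, 10)
Sorted: 30 hexes.

Answer: -10 -1 11
-10 0 10
-10 1 9
-10 2 8
-10 3 7
-10 4 6
-9 -2 11
-9 4 5
-8 -3 11
-8 4 4
-7 -4 11
-7 4 3
-6 -5 11
-6 4 2
-5 -6 11
-5 4 1
-4 -6 10
-4 3 1
-3 -6 9
-3 2 1
-2 -6 8
-2 1 1
-1 -6 7
-1 0 1
0 -6 6
0 -5 5
0 -4 4
0 -3 3
0 -2 2
0 -1 1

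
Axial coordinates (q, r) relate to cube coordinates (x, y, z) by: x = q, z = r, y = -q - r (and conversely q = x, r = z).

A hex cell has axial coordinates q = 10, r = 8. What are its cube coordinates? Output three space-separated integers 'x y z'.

x = q = 10
z = r = 8
y = -x - z = -(10) - (8) = -18

Answer: 10 -18 8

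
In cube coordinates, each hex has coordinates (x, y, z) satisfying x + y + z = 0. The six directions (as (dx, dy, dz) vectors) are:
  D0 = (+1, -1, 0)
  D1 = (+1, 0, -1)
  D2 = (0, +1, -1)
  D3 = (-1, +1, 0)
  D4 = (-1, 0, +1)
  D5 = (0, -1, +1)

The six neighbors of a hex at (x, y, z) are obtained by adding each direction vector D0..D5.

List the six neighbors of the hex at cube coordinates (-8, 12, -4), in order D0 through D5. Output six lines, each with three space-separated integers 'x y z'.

Center: (-8, 12, -4). Add each direction:
  D0: (-8, 12, -4) + (1, -1, 0) = (-7, 11, -4)
  D1: (-8, 12, -4) + (1, 0, -1) = (-7, 12, -5)
  D2: (-8, 12, -4) + (0, 1, -1) = (-8, 13, -5)
  D3: (-8, 12, -4) + (-1, 1, 0) = (-9, 13, -4)
  D4: (-8, 12, -4) + (-1, 0, 1) = (-9, 12, -3)
  D5: (-8, 12, -4) + (0, -1, 1) = (-8, 11, -3)

Answer: -7 11 -4
-7 12 -5
-8 13 -5
-9 13 -4
-9 12 -3
-8 11 -3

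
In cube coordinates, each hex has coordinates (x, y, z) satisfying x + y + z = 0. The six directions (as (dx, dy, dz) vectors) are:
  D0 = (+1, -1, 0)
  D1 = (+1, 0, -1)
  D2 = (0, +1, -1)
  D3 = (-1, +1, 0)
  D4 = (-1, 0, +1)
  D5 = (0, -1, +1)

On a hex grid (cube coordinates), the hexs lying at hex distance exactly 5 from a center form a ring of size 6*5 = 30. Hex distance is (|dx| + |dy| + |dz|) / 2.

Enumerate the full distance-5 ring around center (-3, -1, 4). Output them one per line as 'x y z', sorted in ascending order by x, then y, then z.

Answer: -8 -1 9
-8 0 8
-8 1 7
-8 2 6
-8 3 5
-8 4 4
-7 -2 9
-7 4 3
-6 -3 9
-6 4 2
-5 -4 9
-5 4 1
-4 -5 9
-4 4 0
-3 -6 9
-3 4 -1
-2 -6 8
-2 3 -1
-1 -6 7
-1 2 -1
0 -6 6
0 1 -1
1 -6 5
1 0 -1
2 -6 4
2 -5 3
2 -4 2
2 -3 1
2 -2 0
2 -1 -1

Derivation:
Walk ring at distance 5 from (-3, -1, 4):
Start at center + D4*5 = (-8, -1, 9)
  hex 0: (-8, -1, 9)
  hex 1: (-7, -2, 9)
  hex 2: (-6, -3, 9)
  hex 3: (-5, -4, 9)
  hex 4: (-4, -5, 9)
  hex 5: (-3, -6, 9)
  hex 6: (-2, -6, 8)
  hex 7: (-1, -6, 7)
  hex 8: (0, -6, 6)
  hex 9: (1, -6, 5)
  hex 10: (2, -6, 4)
  hex 11: (2, -5, 3)
  hex 12: (2, -4, 2)
  hex 13: (2, -3, 1)
  hex 14: (2, -2, 0)
  hex 15: (2, -1, -1)
  hex 16: (1, 0, -1)
  hex 17: (0, 1, -1)
  hex 18: (-1, 2, -1)
  hex 19: (-2, 3, -1)
  hex 20: (-3, 4, -1)
  hex 21: (-4, 4, 0)
  hex 22: (-5, 4, 1)
  hex 23: (-6, 4, 2)
  hex 24: (-7, 4, 3)
  hex 25: (-8, 4, 4)
  hex 26: (-8, 3, 5)
  hex 27: (-8, 2, 6)
  hex 28: (-8, 1, 7)
  hex 29: (-8, 0, 8)
Sorted: 30 hexes.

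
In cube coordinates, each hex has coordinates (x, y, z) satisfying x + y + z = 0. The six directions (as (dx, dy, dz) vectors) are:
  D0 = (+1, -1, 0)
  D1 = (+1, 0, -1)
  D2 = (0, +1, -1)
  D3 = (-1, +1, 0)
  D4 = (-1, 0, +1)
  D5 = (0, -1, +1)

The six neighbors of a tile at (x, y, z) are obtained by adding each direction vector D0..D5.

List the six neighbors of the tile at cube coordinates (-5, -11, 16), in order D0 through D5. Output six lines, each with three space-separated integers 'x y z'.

Answer: -4 -12 16
-4 -11 15
-5 -10 15
-6 -10 16
-6 -11 17
-5 -12 17

Derivation:
Center: (-5, -11, 16). Add each direction:
  D0: (-5, -11, 16) + (1, -1, 0) = (-4, -12, 16)
  D1: (-5, -11, 16) + (1, 0, -1) = (-4, -11, 15)
  D2: (-5, -11, 16) + (0, 1, -1) = (-5, -10, 15)
  D3: (-5, -11, 16) + (-1, 1, 0) = (-6, -10, 16)
  D4: (-5, -11, 16) + (-1, 0, 1) = (-6, -11, 17)
  D5: (-5, -11, 16) + (0, -1, 1) = (-5, -12, 17)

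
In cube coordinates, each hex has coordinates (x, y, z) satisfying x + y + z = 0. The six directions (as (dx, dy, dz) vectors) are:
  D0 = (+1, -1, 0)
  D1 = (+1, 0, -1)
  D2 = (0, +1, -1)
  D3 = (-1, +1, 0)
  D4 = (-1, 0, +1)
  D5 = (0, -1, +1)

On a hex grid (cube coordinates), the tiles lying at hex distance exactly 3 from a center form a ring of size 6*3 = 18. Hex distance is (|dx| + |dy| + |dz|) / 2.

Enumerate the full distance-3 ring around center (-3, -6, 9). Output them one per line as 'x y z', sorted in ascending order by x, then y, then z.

Answer: -6 -6 12
-6 -5 11
-6 -4 10
-6 -3 9
-5 -7 12
-5 -3 8
-4 -8 12
-4 -3 7
-3 -9 12
-3 -3 6
-2 -9 11
-2 -4 6
-1 -9 10
-1 -5 6
0 -9 9
0 -8 8
0 -7 7
0 -6 6

Derivation:
Walk ring at distance 3 from (-3, -6, 9):
Start at center + D4*3 = (-6, -6, 12)
  hex 0: (-6, -6, 12)
  hex 1: (-5, -7, 12)
  hex 2: (-4, -8, 12)
  hex 3: (-3, -9, 12)
  hex 4: (-2, -9, 11)
  hex 5: (-1, -9, 10)
  hex 6: (0, -9, 9)
  hex 7: (0, -8, 8)
  hex 8: (0, -7, 7)
  hex 9: (0, -6, 6)
  hex 10: (-1, -5, 6)
  hex 11: (-2, -4, 6)
  hex 12: (-3, -3, 6)
  hex 13: (-4, -3, 7)
  hex 14: (-5, -3, 8)
  hex 15: (-6, -3, 9)
  hex 16: (-6, -4, 10)
  hex 17: (-6, -5, 11)
Sorted: 18 hexes.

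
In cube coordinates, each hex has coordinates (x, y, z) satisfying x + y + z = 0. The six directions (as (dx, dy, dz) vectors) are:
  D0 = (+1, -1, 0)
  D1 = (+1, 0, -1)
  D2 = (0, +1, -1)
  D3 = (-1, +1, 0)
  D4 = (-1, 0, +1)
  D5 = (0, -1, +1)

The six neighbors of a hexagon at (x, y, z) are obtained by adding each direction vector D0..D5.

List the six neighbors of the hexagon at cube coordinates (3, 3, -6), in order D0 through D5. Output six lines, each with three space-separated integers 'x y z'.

Center: (3, 3, -6). Add each direction:
  D0: (3, 3, -6) + (1, -1, 0) = (4, 2, -6)
  D1: (3, 3, -6) + (1, 0, -1) = (4, 3, -7)
  D2: (3, 3, -6) + (0, 1, -1) = (3, 4, -7)
  D3: (3, 3, -6) + (-1, 1, 0) = (2, 4, -6)
  D4: (3, 3, -6) + (-1, 0, 1) = (2, 3, -5)
  D5: (3, 3, -6) + (0, -1, 1) = (3, 2, -5)

Answer: 4 2 -6
4 3 -7
3 4 -7
2 4 -6
2 3 -5
3 2 -5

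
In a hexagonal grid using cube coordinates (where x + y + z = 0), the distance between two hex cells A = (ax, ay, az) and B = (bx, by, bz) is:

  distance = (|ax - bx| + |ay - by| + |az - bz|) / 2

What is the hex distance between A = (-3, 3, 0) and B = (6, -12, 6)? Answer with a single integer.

|ax - bx| = |-3 - 6| = 9
|ay - by| = |3 - (-12)| = 15
|az - bz| = |0 - 6| = 6
distance = (9 + 15 + 6) / 2 = 30 / 2 = 15

Answer: 15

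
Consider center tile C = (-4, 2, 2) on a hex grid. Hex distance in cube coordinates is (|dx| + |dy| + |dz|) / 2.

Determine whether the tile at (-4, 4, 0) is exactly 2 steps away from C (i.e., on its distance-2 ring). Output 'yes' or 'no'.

Answer: yes

Derivation:
|px - cx| = |-4 - (-4)| = 0
|py - cy| = |4 - 2| = 2
|pz - cz| = |0 - 2| = 2
distance = (0+2+2)/2 = 4/2 = 2
radius = 2; distance == radius -> yes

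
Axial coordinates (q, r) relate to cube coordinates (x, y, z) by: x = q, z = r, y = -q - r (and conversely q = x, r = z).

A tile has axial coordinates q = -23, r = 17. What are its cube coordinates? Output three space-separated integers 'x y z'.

x = q = -23
z = r = 17
y = -x - z = -(-23) - (17) = 6

Answer: -23 6 17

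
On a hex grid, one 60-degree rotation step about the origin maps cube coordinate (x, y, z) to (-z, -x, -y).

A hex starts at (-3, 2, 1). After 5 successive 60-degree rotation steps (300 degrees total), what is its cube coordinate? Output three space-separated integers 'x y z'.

Start: (-3, 2, 1)
Step 1: (-3, 2, 1) -> (-(1), -(-3), -(2)) = (-1, 3, -2)
Step 2: (-1, 3, -2) -> (-(-2), -(-1), -(3)) = (2, 1, -3)
Step 3: (2, 1, -3) -> (-(-3), -(2), -(1)) = (3, -2, -1)
Step 4: (3, -2, -1) -> (-(-1), -(3), -(-2)) = (1, -3, 2)
Step 5: (1, -3, 2) -> (-(2), -(1), -(-3)) = (-2, -1, 3)

Answer: -2 -1 3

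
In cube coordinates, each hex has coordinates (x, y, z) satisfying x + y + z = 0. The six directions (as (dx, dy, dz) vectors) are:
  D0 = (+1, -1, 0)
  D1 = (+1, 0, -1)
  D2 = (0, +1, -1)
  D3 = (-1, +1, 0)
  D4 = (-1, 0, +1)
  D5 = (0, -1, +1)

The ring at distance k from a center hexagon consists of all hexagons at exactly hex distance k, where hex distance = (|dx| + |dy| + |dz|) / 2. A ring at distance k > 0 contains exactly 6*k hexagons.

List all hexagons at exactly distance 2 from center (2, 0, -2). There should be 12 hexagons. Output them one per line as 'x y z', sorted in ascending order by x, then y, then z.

Walk ring at distance 2 from (2, 0, -2):
Start at center + D4*2 = (0, 0, 0)
  hex 0: (0, 0, 0)
  hex 1: (1, -1, 0)
  hex 2: (2, -2, 0)
  hex 3: (3, -2, -1)
  hex 4: (4, -2, -2)
  hex 5: (4, -1, -3)
  hex 6: (4, 0, -4)
  hex 7: (3, 1, -4)
  hex 8: (2, 2, -4)
  hex 9: (1, 2, -3)
  hex 10: (0, 2, -2)
  hex 11: (0, 1, -1)
Sorted: 12 hexes.

Answer: 0 0 0
0 1 -1
0 2 -2
1 -1 0
1 2 -3
2 -2 0
2 2 -4
3 -2 -1
3 1 -4
4 -2 -2
4 -1 -3
4 0 -4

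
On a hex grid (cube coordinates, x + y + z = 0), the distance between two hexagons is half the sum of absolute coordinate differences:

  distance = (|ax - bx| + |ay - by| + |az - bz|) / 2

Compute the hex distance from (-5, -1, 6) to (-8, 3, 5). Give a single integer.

|ax - bx| = |-5 - (-8)| = 3
|ay - by| = |-1 - 3| = 4
|az - bz| = |6 - 5| = 1
distance = (3 + 4 + 1) / 2 = 8 / 2 = 4

Answer: 4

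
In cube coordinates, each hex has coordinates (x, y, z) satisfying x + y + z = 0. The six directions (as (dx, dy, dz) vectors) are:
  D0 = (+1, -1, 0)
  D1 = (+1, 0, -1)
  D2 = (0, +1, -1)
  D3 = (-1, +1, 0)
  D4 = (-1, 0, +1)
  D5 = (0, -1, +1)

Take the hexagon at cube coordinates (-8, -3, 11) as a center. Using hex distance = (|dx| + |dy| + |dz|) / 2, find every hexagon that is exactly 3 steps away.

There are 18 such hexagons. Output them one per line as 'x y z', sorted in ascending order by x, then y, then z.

Walk ring at distance 3 from (-8, -3, 11):
Start at center + D4*3 = (-11, -3, 14)
  hex 0: (-11, -3, 14)
  hex 1: (-10, -4, 14)
  hex 2: (-9, -5, 14)
  hex 3: (-8, -6, 14)
  hex 4: (-7, -6, 13)
  hex 5: (-6, -6, 12)
  hex 6: (-5, -6, 11)
  hex 7: (-5, -5, 10)
  hex 8: (-5, -4, 9)
  hex 9: (-5, -3, 8)
  hex 10: (-6, -2, 8)
  hex 11: (-7, -1, 8)
  hex 12: (-8, 0, 8)
  hex 13: (-9, 0, 9)
  hex 14: (-10, 0, 10)
  hex 15: (-11, 0, 11)
  hex 16: (-11, -1, 12)
  hex 17: (-11, -2, 13)
Sorted: 18 hexes.

Answer: -11 -3 14
-11 -2 13
-11 -1 12
-11 0 11
-10 -4 14
-10 0 10
-9 -5 14
-9 0 9
-8 -6 14
-8 0 8
-7 -6 13
-7 -1 8
-6 -6 12
-6 -2 8
-5 -6 11
-5 -5 10
-5 -4 9
-5 -3 8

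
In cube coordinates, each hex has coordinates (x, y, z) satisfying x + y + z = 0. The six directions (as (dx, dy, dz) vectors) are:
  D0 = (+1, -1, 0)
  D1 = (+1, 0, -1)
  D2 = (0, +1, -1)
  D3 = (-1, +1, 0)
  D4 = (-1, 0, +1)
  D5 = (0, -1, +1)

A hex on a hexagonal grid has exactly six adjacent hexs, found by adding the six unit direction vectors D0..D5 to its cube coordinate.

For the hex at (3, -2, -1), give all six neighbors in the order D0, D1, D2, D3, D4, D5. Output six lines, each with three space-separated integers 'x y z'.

Center: (3, -2, -1). Add each direction:
  D0: (3, -2, -1) + (1, -1, 0) = (4, -3, -1)
  D1: (3, -2, -1) + (1, 0, -1) = (4, -2, -2)
  D2: (3, -2, -1) + (0, 1, -1) = (3, -1, -2)
  D3: (3, -2, -1) + (-1, 1, 0) = (2, -1, -1)
  D4: (3, -2, -1) + (-1, 0, 1) = (2, -2, 0)
  D5: (3, -2, -1) + (0, -1, 1) = (3, -3, 0)

Answer: 4 -3 -1
4 -2 -2
3 -1 -2
2 -1 -1
2 -2 0
3 -3 0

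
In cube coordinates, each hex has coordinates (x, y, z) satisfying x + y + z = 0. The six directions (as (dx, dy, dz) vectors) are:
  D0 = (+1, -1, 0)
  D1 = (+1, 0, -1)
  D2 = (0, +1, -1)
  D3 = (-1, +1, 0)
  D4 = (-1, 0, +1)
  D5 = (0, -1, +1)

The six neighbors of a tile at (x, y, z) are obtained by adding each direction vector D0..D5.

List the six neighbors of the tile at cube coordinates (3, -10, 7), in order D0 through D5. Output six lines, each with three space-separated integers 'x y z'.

Center: (3, -10, 7). Add each direction:
  D0: (3, -10, 7) + (1, -1, 0) = (4, -11, 7)
  D1: (3, -10, 7) + (1, 0, -1) = (4, -10, 6)
  D2: (3, -10, 7) + (0, 1, -1) = (3, -9, 6)
  D3: (3, -10, 7) + (-1, 1, 0) = (2, -9, 7)
  D4: (3, -10, 7) + (-1, 0, 1) = (2, -10, 8)
  D5: (3, -10, 7) + (0, -1, 1) = (3, -11, 8)

Answer: 4 -11 7
4 -10 6
3 -9 6
2 -9 7
2 -10 8
3 -11 8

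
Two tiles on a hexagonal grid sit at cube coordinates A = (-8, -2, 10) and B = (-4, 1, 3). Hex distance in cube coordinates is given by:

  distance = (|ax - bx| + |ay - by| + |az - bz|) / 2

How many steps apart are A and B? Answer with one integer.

|ax - bx| = |-8 - (-4)| = 4
|ay - by| = |-2 - 1| = 3
|az - bz| = |10 - 3| = 7
distance = (4 + 3 + 7) / 2 = 14 / 2 = 7

Answer: 7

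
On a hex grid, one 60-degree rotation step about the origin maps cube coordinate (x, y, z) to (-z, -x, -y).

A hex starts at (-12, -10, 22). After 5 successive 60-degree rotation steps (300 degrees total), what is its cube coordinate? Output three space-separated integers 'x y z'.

Start: (-12, -10, 22)
Step 1: (-12, -10, 22) -> (-(22), -(-12), -(-10)) = (-22, 12, 10)
Step 2: (-22, 12, 10) -> (-(10), -(-22), -(12)) = (-10, 22, -12)
Step 3: (-10, 22, -12) -> (-(-12), -(-10), -(22)) = (12, 10, -22)
Step 4: (12, 10, -22) -> (-(-22), -(12), -(10)) = (22, -12, -10)
Step 5: (22, -12, -10) -> (-(-10), -(22), -(-12)) = (10, -22, 12)

Answer: 10 -22 12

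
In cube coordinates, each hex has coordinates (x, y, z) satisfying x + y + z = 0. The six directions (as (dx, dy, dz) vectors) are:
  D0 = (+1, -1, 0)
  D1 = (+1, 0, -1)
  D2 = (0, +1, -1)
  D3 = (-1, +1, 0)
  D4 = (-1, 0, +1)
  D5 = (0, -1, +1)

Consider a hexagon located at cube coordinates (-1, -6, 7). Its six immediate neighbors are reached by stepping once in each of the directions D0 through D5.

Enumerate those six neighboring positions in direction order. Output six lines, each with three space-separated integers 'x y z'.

Center: (-1, -6, 7). Add each direction:
  D0: (-1, -6, 7) + (1, -1, 0) = (0, -7, 7)
  D1: (-1, -6, 7) + (1, 0, -1) = (0, -6, 6)
  D2: (-1, -6, 7) + (0, 1, -1) = (-1, -5, 6)
  D3: (-1, -6, 7) + (-1, 1, 0) = (-2, -5, 7)
  D4: (-1, -6, 7) + (-1, 0, 1) = (-2, -6, 8)
  D5: (-1, -6, 7) + (0, -1, 1) = (-1, -7, 8)

Answer: 0 -7 7
0 -6 6
-1 -5 6
-2 -5 7
-2 -6 8
-1 -7 8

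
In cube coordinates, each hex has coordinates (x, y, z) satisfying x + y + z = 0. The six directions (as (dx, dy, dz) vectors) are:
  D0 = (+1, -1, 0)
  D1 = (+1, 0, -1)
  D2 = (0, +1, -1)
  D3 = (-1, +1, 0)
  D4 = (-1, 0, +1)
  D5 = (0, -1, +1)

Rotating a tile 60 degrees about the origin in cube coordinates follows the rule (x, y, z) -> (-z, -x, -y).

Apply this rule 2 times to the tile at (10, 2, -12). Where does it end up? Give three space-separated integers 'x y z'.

Answer: 2 -12 10

Derivation:
Start: (10, 2, -12)
Step 1: (10, 2, -12) -> (-(-12), -(10), -(2)) = (12, -10, -2)
Step 2: (12, -10, -2) -> (-(-2), -(12), -(-10)) = (2, -12, 10)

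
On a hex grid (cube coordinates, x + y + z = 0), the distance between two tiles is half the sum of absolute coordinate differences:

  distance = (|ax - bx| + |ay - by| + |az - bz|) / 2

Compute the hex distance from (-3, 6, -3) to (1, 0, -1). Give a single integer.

Answer: 6

Derivation:
|ax - bx| = |-3 - 1| = 4
|ay - by| = |6 - 0| = 6
|az - bz| = |-3 - (-1)| = 2
distance = (4 + 6 + 2) / 2 = 12 / 2 = 6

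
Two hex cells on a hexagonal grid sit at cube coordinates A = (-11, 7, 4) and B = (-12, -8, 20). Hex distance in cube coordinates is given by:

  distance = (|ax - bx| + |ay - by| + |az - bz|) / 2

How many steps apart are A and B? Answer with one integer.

Answer: 16

Derivation:
|ax - bx| = |-11 - (-12)| = 1
|ay - by| = |7 - (-8)| = 15
|az - bz| = |4 - 20| = 16
distance = (1 + 15 + 16) / 2 = 32 / 2 = 16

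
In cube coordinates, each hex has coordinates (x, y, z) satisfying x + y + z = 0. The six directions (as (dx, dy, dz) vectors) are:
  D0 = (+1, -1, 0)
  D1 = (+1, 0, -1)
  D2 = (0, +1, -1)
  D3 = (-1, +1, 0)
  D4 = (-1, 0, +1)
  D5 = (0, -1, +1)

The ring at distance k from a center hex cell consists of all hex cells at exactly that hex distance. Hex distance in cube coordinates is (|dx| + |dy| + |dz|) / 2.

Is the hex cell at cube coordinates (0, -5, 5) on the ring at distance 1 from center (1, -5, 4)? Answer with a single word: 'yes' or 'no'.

|px - cx| = |0 - 1| = 1
|py - cy| = |-5 - (-5)| = 0
|pz - cz| = |5 - 4| = 1
distance = (1+0+1)/2 = 2/2 = 1
radius = 1; distance == radius -> yes

Answer: yes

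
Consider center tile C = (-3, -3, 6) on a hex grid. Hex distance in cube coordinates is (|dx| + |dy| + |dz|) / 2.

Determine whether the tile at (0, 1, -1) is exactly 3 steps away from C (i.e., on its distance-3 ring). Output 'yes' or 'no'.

|px - cx| = |0 - (-3)| = 3
|py - cy| = |1 - (-3)| = 4
|pz - cz| = |-1 - 6| = 7
distance = (3+4+7)/2 = 14/2 = 7
radius = 3; distance != radius -> no

Answer: no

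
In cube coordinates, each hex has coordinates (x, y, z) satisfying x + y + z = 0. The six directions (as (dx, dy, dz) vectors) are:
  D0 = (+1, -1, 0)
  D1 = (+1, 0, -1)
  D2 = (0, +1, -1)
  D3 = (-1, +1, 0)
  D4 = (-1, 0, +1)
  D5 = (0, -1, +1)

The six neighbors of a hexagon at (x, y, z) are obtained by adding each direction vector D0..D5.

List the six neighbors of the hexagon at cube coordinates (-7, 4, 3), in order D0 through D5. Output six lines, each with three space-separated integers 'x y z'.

Answer: -6 3 3
-6 4 2
-7 5 2
-8 5 3
-8 4 4
-7 3 4

Derivation:
Center: (-7, 4, 3). Add each direction:
  D0: (-7, 4, 3) + (1, -1, 0) = (-6, 3, 3)
  D1: (-7, 4, 3) + (1, 0, -1) = (-6, 4, 2)
  D2: (-7, 4, 3) + (0, 1, -1) = (-7, 5, 2)
  D3: (-7, 4, 3) + (-1, 1, 0) = (-8, 5, 3)
  D4: (-7, 4, 3) + (-1, 0, 1) = (-8, 4, 4)
  D5: (-7, 4, 3) + (0, -1, 1) = (-7, 3, 4)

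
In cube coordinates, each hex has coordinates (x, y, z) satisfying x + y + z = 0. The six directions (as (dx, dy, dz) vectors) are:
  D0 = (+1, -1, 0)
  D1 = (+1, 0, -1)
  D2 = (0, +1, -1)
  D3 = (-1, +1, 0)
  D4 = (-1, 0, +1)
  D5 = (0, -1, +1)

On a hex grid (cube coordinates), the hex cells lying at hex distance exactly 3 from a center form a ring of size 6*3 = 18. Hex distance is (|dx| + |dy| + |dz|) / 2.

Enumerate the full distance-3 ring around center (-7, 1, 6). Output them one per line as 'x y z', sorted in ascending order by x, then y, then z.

Walk ring at distance 3 from (-7, 1, 6):
Start at center + D4*3 = (-10, 1, 9)
  hex 0: (-10, 1, 9)
  hex 1: (-9, 0, 9)
  hex 2: (-8, -1, 9)
  hex 3: (-7, -2, 9)
  hex 4: (-6, -2, 8)
  hex 5: (-5, -2, 7)
  hex 6: (-4, -2, 6)
  hex 7: (-4, -1, 5)
  hex 8: (-4, 0, 4)
  hex 9: (-4, 1, 3)
  hex 10: (-5, 2, 3)
  hex 11: (-6, 3, 3)
  hex 12: (-7, 4, 3)
  hex 13: (-8, 4, 4)
  hex 14: (-9, 4, 5)
  hex 15: (-10, 4, 6)
  hex 16: (-10, 3, 7)
  hex 17: (-10, 2, 8)
Sorted: 18 hexes.

Answer: -10 1 9
-10 2 8
-10 3 7
-10 4 6
-9 0 9
-9 4 5
-8 -1 9
-8 4 4
-7 -2 9
-7 4 3
-6 -2 8
-6 3 3
-5 -2 7
-5 2 3
-4 -2 6
-4 -1 5
-4 0 4
-4 1 3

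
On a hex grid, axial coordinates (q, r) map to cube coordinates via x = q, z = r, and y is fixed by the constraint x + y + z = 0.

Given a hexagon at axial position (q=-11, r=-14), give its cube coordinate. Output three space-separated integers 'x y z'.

Answer: -11 25 -14

Derivation:
x = q = -11
z = r = -14
y = -x - z = -(-11) - (-14) = 25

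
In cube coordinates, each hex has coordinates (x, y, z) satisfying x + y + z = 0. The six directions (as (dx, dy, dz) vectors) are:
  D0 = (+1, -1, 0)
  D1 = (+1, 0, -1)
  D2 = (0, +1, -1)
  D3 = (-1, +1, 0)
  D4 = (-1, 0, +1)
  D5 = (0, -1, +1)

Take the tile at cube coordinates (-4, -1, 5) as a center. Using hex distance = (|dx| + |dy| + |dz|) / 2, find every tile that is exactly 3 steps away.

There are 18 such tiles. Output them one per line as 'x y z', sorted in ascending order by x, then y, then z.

Walk ring at distance 3 from (-4, -1, 5):
Start at center + D4*3 = (-7, -1, 8)
  hex 0: (-7, -1, 8)
  hex 1: (-6, -2, 8)
  hex 2: (-5, -3, 8)
  hex 3: (-4, -4, 8)
  hex 4: (-3, -4, 7)
  hex 5: (-2, -4, 6)
  hex 6: (-1, -4, 5)
  hex 7: (-1, -3, 4)
  hex 8: (-1, -2, 3)
  hex 9: (-1, -1, 2)
  hex 10: (-2, 0, 2)
  hex 11: (-3, 1, 2)
  hex 12: (-4, 2, 2)
  hex 13: (-5, 2, 3)
  hex 14: (-6, 2, 4)
  hex 15: (-7, 2, 5)
  hex 16: (-7, 1, 6)
  hex 17: (-7, 0, 7)
Sorted: 18 hexes.

Answer: -7 -1 8
-7 0 7
-7 1 6
-7 2 5
-6 -2 8
-6 2 4
-5 -3 8
-5 2 3
-4 -4 8
-4 2 2
-3 -4 7
-3 1 2
-2 -4 6
-2 0 2
-1 -4 5
-1 -3 4
-1 -2 3
-1 -1 2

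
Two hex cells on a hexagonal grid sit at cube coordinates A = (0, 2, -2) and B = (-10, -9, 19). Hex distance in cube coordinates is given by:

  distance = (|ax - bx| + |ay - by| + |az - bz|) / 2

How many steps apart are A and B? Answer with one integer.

|ax - bx| = |0 - (-10)| = 10
|ay - by| = |2 - (-9)| = 11
|az - bz| = |-2 - 19| = 21
distance = (10 + 11 + 21) / 2 = 42 / 2 = 21

Answer: 21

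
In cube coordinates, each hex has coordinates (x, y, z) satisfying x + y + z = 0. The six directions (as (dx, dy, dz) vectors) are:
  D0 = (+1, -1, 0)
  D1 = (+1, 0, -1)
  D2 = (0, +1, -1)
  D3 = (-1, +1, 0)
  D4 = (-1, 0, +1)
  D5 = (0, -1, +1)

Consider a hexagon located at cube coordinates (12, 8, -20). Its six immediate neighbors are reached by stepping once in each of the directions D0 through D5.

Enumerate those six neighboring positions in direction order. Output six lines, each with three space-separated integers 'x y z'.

Answer: 13 7 -20
13 8 -21
12 9 -21
11 9 -20
11 8 -19
12 7 -19

Derivation:
Center: (12, 8, -20). Add each direction:
  D0: (12, 8, -20) + (1, -1, 0) = (13, 7, -20)
  D1: (12, 8, -20) + (1, 0, -1) = (13, 8, -21)
  D2: (12, 8, -20) + (0, 1, -1) = (12, 9, -21)
  D3: (12, 8, -20) + (-1, 1, 0) = (11, 9, -20)
  D4: (12, 8, -20) + (-1, 0, 1) = (11, 8, -19)
  D5: (12, 8, -20) + (0, -1, 1) = (12, 7, -19)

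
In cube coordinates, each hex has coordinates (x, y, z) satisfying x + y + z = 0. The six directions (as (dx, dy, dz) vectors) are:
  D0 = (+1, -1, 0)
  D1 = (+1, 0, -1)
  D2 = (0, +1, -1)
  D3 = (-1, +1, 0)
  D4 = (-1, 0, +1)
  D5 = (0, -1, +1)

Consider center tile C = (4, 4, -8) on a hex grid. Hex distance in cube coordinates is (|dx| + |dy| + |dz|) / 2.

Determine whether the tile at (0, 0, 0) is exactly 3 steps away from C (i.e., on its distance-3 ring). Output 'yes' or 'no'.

|px - cx| = |0 - 4| = 4
|py - cy| = |0 - 4| = 4
|pz - cz| = |0 - (-8)| = 8
distance = (4+4+8)/2 = 16/2 = 8
radius = 3; distance != radius -> no

Answer: no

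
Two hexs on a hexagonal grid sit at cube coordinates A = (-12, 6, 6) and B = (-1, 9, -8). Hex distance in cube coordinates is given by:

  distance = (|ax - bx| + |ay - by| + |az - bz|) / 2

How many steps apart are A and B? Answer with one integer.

Answer: 14

Derivation:
|ax - bx| = |-12 - (-1)| = 11
|ay - by| = |6 - 9| = 3
|az - bz| = |6 - (-8)| = 14
distance = (11 + 3 + 14) / 2 = 28 / 2 = 14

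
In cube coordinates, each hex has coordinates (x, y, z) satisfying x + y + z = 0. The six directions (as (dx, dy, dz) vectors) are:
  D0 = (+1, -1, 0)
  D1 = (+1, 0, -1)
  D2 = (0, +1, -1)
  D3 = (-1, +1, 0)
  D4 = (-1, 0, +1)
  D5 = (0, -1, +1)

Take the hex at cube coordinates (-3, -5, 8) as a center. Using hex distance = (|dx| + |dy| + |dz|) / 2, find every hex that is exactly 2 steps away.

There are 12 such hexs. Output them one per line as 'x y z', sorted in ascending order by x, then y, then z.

Answer: -5 -5 10
-5 -4 9
-5 -3 8
-4 -6 10
-4 -3 7
-3 -7 10
-3 -3 6
-2 -7 9
-2 -4 6
-1 -7 8
-1 -6 7
-1 -5 6

Derivation:
Walk ring at distance 2 from (-3, -5, 8):
Start at center + D4*2 = (-5, -5, 10)
  hex 0: (-5, -5, 10)
  hex 1: (-4, -6, 10)
  hex 2: (-3, -7, 10)
  hex 3: (-2, -7, 9)
  hex 4: (-1, -7, 8)
  hex 5: (-1, -6, 7)
  hex 6: (-1, -5, 6)
  hex 7: (-2, -4, 6)
  hex 8: (-3, -3, 6)
  hex 9: (-4, -3, 7)
  hex 10: (-5, -3, 8)
  hex 11: (-5, -4, 9)
Sorted: 12 hexes.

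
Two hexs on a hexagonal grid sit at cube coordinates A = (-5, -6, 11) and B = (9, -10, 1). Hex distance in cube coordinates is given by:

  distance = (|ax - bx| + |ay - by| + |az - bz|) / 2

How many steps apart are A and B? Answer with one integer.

Answer: 14

Derivation:
|ax - bx| = |-5 - 9| = 14
|ay - by| = |-6 - (-10)| = 4
|az - bz| = |11 - 1| = 10
distance = (14 + 4 + 10) / 2 = 28 / 2 = 14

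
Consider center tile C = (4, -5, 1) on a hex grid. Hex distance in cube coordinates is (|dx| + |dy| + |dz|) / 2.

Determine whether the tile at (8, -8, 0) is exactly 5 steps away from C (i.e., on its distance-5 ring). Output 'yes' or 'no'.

Answer: no

Derivation:
|px - cx| = |8 - 4| = 4
|py - cy| = |-8 - (-5)| = 3
|pz - cz| = |0 - 1| = 1
distance = (4+3+1)/2 = 8/2 = 4
radius = 5; distance != radius -> no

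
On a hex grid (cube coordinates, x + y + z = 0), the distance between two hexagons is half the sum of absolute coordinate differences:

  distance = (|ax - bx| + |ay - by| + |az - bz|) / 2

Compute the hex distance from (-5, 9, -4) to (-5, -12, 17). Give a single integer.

Answer: 21

Derivation:
|ax - bx| = |-5 - (-5)| = 0
|ay - by| = |9 - (-12)| = 21
|az - bz| = |-4 - 17| = 21
distance = (0 + 21 + 21) / 2 = 42 / 2 = 21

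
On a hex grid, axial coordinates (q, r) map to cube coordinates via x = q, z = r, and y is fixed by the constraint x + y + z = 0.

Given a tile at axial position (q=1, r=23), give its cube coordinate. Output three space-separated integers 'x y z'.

x = q = 1
z = r = 23
y = -x - z = -(1) - (23) = -24

Answer: 1 -24 23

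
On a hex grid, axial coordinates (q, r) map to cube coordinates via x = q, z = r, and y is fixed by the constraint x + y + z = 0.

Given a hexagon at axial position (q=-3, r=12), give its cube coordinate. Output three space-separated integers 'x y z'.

Answer: -3 -9 12

Derivation:
x = q = -3
z = r = 12
y = -x - z = -(-3) - (12) = -9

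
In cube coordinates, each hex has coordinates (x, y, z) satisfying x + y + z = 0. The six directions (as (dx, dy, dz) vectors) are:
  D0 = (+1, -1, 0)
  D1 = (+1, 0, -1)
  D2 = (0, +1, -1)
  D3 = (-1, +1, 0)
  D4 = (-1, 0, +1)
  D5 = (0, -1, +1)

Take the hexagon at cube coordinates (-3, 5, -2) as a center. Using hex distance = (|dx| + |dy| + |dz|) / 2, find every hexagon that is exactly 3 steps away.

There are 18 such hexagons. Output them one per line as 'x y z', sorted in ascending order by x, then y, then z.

Walk ring at distance 3 from (-3, 5, -2):
Start at center + D4*3 = (-6, 5, 1)
  hex 0: (-6, 5, 1)
  hex 1: (-5, 4, 1)
  hex 2: (-4, 3, 1)
  hex 3: (-3, 2, 1)
  hex 4: (-2, 2, 0)
  hex 5: (-1, 2, -1)
  hex 6: (0, 2, -2)
  hex 7: (0, 3, -3)
  hex 8: (0, 4, -4)
  hex 9: (0, 5, -5)
  hex 10: (-1, 6, -5)
  hex 11: (-2, 7, -5)
  hex 12: (-3, 8, -5)
  hex 13: (-4, 8, -4)
  hex 14: (-5, 8, -3)
  hex 15: (-6, 8, -2)
  hex 16: (-6, 7, -1)
  hex 17: (-6, 6, 0)
Sorted: 18 hexes.

Answer: -6 5 1
-6 6 0
-6 7 -1
-6 8 -2
-5 4 1
-5 8 -3
-4 3 1
-4 8 -4
-3 2 1
-3 8 -5
-2 2 0
-2 7 -5
-1 2 -1
-1 6 -5
0 2 -2
0 3 -3
0 4 -4
0 5 -5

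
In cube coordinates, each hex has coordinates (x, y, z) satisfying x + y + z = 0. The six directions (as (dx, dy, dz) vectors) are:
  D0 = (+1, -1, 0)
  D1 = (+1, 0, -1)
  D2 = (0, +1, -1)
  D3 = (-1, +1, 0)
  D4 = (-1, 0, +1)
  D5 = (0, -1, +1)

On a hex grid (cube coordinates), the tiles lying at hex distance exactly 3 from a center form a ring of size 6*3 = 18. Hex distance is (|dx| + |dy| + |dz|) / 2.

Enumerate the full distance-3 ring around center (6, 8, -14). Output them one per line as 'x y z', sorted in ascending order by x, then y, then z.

Walk ring at distance 3 from (6, 8, -14):
Start at center + D4*3 = (3, 8, -11)
  hex 0: (3, 8, -11)
  hex 1: (4, 7, -11)
  hex 2: (5, 6, -11)
  hex 3: (6, 5, -11)
  hex 4: (7, 5, -12)
  hex 5: (8, 5, -13)
  hex 6: (9, 5, -14)
  hex 7: (9, 6, -15)
  hex 8: (9, 7, -16)
  hex 9: (9, 8, -17)
  hex 10: (8, 9, -17)
  hex 11: (7, 10, -17)
  hex 12: (6, 11, -17)
  hex 13: (5, 11, -16)
  hex 14: (4, 11, -15)
  hex 15: (3, 11, -14)
  hex 16: (3, 10, -13)
  hex 17: (3, 9, -12)
Sorted: 18 hexes.

Answer: 3 8 -11
3 9 -12
3 10 -13
3 11 -14
4 7 -11
4 11 -15
5 6 -11
5 11 -16
6 5 -11
6 11 -17
7 5 -12
7 10 -17
8 5 -13
8 9 -17
9 5 -14
9 6 -15
9 7 -16
9 8 -17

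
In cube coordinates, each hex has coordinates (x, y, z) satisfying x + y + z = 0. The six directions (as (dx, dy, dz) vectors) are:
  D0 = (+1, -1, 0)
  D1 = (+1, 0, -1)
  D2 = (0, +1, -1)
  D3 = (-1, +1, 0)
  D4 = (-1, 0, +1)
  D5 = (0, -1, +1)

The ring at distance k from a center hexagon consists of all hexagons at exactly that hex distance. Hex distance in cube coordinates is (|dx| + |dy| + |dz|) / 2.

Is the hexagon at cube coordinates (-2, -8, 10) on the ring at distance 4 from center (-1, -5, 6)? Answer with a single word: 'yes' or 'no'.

Answer: yes

Derivation:
|px - cx| = |-2 - (-1)| = 1
|py - cy| = |-8 - (-5)| = 3
|pz - cz| = |10 - 6| = 4
distance = (1+3+4)/2 = 8/2 = 4
radius = 4; distance == radius -> yes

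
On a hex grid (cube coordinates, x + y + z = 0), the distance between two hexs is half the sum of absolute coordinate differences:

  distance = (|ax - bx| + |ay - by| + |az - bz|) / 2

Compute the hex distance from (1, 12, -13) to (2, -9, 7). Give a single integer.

|ax - bx| = |1 - 2| = 1
|ay - by| = |12 - (-9)| = 21
|az - bz| = |-13 - 7| = 20
distance = (1 + 21 + 20) / 2 = 42 / 2 = 21

Answer: 21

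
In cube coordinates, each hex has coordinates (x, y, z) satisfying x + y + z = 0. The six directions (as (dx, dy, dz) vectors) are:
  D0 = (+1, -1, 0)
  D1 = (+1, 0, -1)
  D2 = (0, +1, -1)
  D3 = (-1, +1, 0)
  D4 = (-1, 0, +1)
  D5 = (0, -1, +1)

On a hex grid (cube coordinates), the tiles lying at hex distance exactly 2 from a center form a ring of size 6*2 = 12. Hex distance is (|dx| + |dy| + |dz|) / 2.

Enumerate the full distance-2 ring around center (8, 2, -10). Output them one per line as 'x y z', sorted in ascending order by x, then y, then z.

Answer: 6 2 -8
6 3 -9
6 4 -10
7 1 -8
7 4 -11
8 0 -8
8 4 -12
9 0 -9
9 3 -12
10 0 -10
10 1 -11
10 2 -12

Derivation:
Walk ring at distance 2 from (8, 2, -10):
Start at center + D4*2 = (6, 2, -8)
  hex 0: (6, 2, -8)
  hex 1: (7, 1, -8)
  hex 2: (8, 0, -8)
  hex 3: (9, 0, -9)
  hex 4: (10, 0, -10)
  hex 5: (10, 1, -11)
  hex 6: (10, 2, -12)
  hex 7: (9, 3, -12)
  hex 8: (8, 4, -12)
  hex 9: (7, 4, -11)
  hex 10: (6, 4, -10)
  hex 11: (6, 3, -9)
Sorted: 12 hexes.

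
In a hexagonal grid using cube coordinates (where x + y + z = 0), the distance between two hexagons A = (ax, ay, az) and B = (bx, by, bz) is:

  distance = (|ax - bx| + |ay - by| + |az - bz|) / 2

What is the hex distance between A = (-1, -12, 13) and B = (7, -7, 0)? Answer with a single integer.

Answer: 13

Derivation:
|ax - bx| = |-1 - 7| = 8
|ay - by| = |-12 - (-7)| = 5
|az - bz| = |13 - 0| = 13
distance = (8 + 5 + 13) / 2 = 26 / 2 = 13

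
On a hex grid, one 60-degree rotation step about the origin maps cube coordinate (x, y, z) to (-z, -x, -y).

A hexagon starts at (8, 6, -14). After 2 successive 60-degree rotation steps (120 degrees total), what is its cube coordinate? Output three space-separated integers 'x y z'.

Start: (8, 6, -14)
Step 1: (8, 6, -14) -> (-(-14), -(8), -(6)) = (14, -8, -6)
Step 2: (14, -8, -6) -> (-(-6), -(14), -(-8)) = (6, -14, 8)

Answer: 6 -14 8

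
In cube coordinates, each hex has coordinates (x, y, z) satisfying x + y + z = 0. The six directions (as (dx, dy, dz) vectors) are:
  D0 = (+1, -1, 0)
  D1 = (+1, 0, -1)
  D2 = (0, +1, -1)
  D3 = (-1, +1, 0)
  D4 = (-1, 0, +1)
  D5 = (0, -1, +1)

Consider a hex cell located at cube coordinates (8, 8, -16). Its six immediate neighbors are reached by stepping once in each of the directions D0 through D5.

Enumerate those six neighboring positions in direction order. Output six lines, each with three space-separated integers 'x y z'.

Answer: 9 7 -16
9 8 -17
8 9 -17
7 9 -16
7 8 -15
8 7 -15

Derivation:
Center: (8, 8, -16). Add each direction:
  D0: (8, 8, -16) + (1, -1, 0) = (9, 7, -16)
  D1: (8, 8, -16) + (1, 0, -1) = (9, 8, -17)
  D2: (8, 8, -16) + (0, 1, -1) = (8, 9, -17)
  D3: (8, 8, -16) + (-1, 1, 0) = (7, 9, -16)
  D4: (8, 8, -16) + (-1, 0, 1) = (7, 8, -15)
  D5: (8, 8, -16) + (0, -1, 1) = (8, 7, -15)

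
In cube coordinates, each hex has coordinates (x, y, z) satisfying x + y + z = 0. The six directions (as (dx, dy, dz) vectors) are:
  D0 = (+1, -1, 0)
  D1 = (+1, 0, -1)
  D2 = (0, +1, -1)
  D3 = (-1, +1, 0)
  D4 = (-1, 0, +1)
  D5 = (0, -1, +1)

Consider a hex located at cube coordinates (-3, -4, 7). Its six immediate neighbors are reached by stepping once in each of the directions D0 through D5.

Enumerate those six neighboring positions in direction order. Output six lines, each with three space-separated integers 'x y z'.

Answer: -2 -5 7
-2 -4 6
-3 -3 6
-4 -3 7
-4 -4 8
-3 -5 8

Derivation:
Center: (-3, -4, 7). Add each direction:
  D0: (-3, -4, 7) + (1, -1, 0) = (-2, -5, 7)
  D1: (-3, -4, 7) + (1, 0, -1) = (-2, -4, 6)
  D2: (-3, -4, 7) + (0, 1, -1) = (-3, -3, 6)
  D3: (-3, -4, 7) + (-1, 1, 0) = (-4, -3, 7)
  D4: (-3, -4, 7) + (-1, 0, 1) = (-4, -4, 8)
  D5: (-3, -4, 7) + (0, -1, 1) = (-3, -5, 8)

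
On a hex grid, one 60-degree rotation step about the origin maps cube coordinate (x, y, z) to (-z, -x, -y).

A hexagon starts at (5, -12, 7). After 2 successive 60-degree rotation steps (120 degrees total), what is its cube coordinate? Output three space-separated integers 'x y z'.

Answer: -12 7 5

Derivation:
Start: (5, -12, 7)
Step 1: (5, -12, 7) -> (-(7), -(5), -(-12)) = (-7, -5, 12)
Step 2: (-7, -5, 12) -> (-(12), -(-7), -(-5)) = (-12, 7, 5)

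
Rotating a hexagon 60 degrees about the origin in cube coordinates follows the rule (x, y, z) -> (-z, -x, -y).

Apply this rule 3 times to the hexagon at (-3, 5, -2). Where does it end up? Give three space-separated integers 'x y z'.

Start: (-3, 5, -2)
Step 1: (-3, 5, -2) -> (-(-2), -(-3), -(5)) = (2, 3, -5)
Step 2: (2, 3, -5) -> (-(-5), -(2), -(3)) = (5, -2, -3)
Step 3: (5, -2, -3) -> (-(-3), -(5), -(-2)) = (3, -5, 2)

Answer: 3 -5 2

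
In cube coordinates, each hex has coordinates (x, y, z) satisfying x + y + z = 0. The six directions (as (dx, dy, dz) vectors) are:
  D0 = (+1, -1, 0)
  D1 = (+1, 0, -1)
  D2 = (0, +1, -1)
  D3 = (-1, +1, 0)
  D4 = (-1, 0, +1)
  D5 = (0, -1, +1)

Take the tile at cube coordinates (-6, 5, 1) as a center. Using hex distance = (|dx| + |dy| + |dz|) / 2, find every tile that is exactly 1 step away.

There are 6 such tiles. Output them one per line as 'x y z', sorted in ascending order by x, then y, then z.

Walk ring at distance 1 from (-6, 5, 1):
Start at center + D4*1 = (-7, 5, 2)
  hex 0: (-7, 5, 2)
  hex 1: (-6, 4, 2)
  hex 2: (-5, 4, 1)
  hex 3: (-5, 5, 0)
  hex 4: (-6, 6, 0)
  hex 5: (-7, 6, 1)
Sorted: 6 hexes.

Answer: -7 5 2
-7 6 1
-6 4 2
-6 6 0
-5 4 1
-5 5 0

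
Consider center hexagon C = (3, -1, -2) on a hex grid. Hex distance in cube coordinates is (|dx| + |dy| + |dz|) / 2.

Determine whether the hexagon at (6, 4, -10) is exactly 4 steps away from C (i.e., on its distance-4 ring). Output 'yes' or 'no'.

|px - cx| = |6 - 3| = 3
|py - cy| = |4 - (-1)| = 5
|pz - cz| = |-10 - (-2)| = 8
distance = (3+5+8)/2 = 16/2 = 8
radius = 4; distance != radius -> no

Answer: no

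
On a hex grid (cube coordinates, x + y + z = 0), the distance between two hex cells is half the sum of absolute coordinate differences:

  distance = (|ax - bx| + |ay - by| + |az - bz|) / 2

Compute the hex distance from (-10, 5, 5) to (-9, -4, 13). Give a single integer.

Answer: 9

Derivation:
|ax - bx| = |-10 - (-9)| = 1
|ay - by| = |5 - (-4)| = 9
|az - bz| = |5 - 13| = 8
distance = (1 + 9 + 8) / 2 = 18 / 2 = 9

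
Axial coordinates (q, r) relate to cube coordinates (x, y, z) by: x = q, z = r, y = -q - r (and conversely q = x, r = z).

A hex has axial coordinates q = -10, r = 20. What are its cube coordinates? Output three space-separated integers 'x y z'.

Answer: -10 -10 20

Derivation:
x = q = -10
z = r = 20
y = -x - z = -(-10) - (20) = -10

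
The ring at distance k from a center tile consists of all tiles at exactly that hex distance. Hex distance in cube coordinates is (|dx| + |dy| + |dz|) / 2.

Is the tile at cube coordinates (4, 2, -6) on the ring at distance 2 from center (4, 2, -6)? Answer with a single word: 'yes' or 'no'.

Answer: no

Derivation:
|px - cx| = |4 - 4| = 0
|py - cy| = |2 - 2| = 0
|pz - cz| = |-6 - (-6)| = 0
distance = (0+0+0)/2 = 0/2 = 0
radius = 2; distance != radius -> no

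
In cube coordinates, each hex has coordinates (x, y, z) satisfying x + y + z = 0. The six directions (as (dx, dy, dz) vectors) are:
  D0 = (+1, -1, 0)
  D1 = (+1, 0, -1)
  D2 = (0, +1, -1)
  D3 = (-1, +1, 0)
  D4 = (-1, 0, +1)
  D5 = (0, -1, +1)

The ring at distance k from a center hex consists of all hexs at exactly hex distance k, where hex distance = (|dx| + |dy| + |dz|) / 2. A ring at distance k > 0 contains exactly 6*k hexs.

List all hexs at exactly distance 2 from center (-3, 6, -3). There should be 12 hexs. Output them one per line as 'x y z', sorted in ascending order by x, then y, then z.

Answer: -5 6 -1
-5 7 -2
-5 8 -3
-4 5 -1
-4 8 -4
-3 4 -1
-3 8 -5
-2 4 -2
-2 7 -5
-1 4 -3
-1 5 -4
-1 6 -5

Derivation:
Walk ring at distance 2 from (-3, 6, -3):
Start at center + D4*2 = (-5, 6, -1)
  hex 0: (-5, 6, -1)
  hex 1: (-4, 5, -1)
  hex 2: (-3, 4, -1)
  hex 3: (-2, 4, -2)
  hex 4: (-1, 4, -3)
  hex 5: (-1, 5, -4)
  hex 6: (-1, 6, -5)
  hex 7: (-2, 7, -5)
  hex 8: (-3, 8, -5)
  hex 9: (-4, 8, -4)
  hex 10: (-5, 8, -3)
  hex 11: (-5, 7, -2)
Sorted: 12 hexes.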